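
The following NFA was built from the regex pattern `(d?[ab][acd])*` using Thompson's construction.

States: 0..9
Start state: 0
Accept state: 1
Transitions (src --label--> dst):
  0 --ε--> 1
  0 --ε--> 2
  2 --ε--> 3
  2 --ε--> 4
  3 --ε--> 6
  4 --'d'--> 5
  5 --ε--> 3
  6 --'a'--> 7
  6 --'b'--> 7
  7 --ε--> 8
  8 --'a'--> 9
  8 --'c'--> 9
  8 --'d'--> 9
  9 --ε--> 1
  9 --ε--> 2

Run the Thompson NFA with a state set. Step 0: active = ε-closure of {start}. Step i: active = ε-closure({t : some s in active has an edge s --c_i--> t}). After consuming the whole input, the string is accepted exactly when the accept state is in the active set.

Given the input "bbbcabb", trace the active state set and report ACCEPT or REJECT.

Answer: REJECT

Steps:
start: ε-closure({0}) = {0,1,2,3,4,6}
'b' @ 1: {7,8}
'b' @ 2: {}  — no active states
rest 'bcabb' ignored (set empty)
end set {} — state 1 not in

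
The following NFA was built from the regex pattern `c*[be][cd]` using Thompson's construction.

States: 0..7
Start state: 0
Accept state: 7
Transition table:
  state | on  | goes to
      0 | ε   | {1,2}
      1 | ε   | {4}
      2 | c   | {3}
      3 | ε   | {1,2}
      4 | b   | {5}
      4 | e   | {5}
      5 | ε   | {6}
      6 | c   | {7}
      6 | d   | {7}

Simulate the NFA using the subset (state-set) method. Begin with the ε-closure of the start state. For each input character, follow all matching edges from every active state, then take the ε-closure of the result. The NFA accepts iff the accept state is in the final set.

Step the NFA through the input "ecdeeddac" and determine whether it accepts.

initial (ε-close {0}): {0,1,2,4}
'e' @ 1: {5,6}
'c' @ 2: {7}  (accept∈set)
'd' @ 3: {}  — state set empty
rest 'eeddac' ignored (set empty)
final: {}; accept 7 not in set

Answer: REJECT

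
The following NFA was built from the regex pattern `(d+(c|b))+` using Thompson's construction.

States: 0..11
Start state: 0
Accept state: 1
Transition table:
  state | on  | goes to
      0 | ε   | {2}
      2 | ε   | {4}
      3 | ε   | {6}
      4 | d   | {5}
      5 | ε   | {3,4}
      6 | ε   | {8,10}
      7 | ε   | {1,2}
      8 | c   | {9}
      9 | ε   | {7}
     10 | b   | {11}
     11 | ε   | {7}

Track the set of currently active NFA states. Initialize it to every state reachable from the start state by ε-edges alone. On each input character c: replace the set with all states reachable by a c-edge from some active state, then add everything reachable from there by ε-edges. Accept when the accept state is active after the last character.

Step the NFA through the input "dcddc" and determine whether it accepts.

S₀ = ε-closure({0}) = {0,2,4}
'd' @ 1: {3,4,5,6,8,10}
'c' @ 2: {1,2,4,7,9}  ✓accept
'd' @ 3: {3,4,5,6,8,10}
'd' @ 4: {3,4,5,6,8,10}
'c' @ 5: {1,2,4,7,9}  ✓accept
final: {1,2,4,7,9}; accept 1 in set

Answer: ACCEPT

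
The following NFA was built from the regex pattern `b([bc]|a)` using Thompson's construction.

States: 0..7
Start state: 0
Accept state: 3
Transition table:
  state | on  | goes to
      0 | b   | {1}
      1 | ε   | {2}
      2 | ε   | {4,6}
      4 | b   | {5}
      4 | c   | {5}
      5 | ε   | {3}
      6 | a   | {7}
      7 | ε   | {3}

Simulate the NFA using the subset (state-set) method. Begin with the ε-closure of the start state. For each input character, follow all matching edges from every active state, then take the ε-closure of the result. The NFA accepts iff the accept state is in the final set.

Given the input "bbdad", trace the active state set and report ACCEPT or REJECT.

Answer: REJECT

Steps:
initial (ε-close {0}): {0}
'b' @ 1: {1,2,4,6}
'b' @ 2: {3,5}  ✓accept
'd' @ 3: {}  — no active states
rest 'ad' ignored (set empty)
after full input: {}  (accept=3 not in)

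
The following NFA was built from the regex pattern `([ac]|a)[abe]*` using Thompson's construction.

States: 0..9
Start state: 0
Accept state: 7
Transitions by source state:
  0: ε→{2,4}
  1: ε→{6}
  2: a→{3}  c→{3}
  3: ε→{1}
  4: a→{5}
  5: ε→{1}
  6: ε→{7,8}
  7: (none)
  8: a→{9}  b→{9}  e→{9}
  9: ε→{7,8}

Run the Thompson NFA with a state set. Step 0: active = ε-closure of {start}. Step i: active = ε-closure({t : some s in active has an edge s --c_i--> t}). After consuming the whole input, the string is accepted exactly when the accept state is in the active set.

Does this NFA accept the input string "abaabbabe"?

initial (ε-close {0}): {0,2,4}
'a' @ 1: {1,3,5,6,7,8}  (accept∈set)
'b' @ 2: {7,8,9}  (accept∈set)
'a' @ 3: {7,8,9}  (accept∈set)
'a' @ 4: {7,8,9}  (accept∈set)
'b' @ 5: {7,8,9}  (accept∈set)
'b' @ 6: {7,8,9}  (accept∈set)
'a' @ 7: {7,8,9}  (accept∈set)
'b' @ 8: {7,8,9}  (accept∈set)
'e' @ 9: {7,8,9}  (accept∈set)
end set {7,8,9} — state 7 in

Answer: ACCEPT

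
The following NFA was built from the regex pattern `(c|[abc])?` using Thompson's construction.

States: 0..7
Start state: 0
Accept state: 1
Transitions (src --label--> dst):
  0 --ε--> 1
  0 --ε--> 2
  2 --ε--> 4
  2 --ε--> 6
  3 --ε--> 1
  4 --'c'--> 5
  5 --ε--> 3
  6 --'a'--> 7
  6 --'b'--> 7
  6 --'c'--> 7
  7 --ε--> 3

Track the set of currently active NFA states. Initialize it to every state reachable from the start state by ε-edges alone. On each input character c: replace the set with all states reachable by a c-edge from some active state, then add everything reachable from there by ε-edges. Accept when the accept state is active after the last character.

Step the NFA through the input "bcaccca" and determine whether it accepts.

Answer: REJECT

Steps:
start: ε-closure({0}) = {0,1,2,4,6}
'b' @ 1: {1,3,7}  [accepting]
'c' @ 2: {}  — state set empty
rest 'accca' ignored (set empty)
end set {} — state 1 not in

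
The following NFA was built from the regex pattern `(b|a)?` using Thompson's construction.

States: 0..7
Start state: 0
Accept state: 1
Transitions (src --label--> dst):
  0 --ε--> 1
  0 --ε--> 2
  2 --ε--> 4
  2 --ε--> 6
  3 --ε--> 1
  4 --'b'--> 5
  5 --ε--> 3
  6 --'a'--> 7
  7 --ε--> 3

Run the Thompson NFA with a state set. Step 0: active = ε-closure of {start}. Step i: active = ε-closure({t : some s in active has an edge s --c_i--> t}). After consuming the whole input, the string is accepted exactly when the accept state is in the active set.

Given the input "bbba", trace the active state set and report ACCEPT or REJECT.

S₀ = ε-closure({0}) = {0,1,2,4,6}
'b' @ 1: {1,3,5}  [accepting]
'b' @ 2: {}  — state set empty
rest 'ba' ignored (set empty)
end set {} — state 1 not in

Answer: REJECT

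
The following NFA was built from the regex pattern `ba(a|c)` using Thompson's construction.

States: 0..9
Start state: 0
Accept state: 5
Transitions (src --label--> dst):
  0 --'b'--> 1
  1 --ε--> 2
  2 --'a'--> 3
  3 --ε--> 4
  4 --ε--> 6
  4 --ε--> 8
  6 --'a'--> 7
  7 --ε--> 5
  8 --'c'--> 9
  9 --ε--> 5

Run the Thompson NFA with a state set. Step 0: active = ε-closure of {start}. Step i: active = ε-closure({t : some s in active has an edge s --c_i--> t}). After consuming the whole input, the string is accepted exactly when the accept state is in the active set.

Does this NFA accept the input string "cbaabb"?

S₀ = ε-closure({0}) = {0}
'c' @ 1: {}  — dead — no transitions
rest 'baabb' ignored (set empty)
final: {}; accept 5 not in set

Answer: REJECT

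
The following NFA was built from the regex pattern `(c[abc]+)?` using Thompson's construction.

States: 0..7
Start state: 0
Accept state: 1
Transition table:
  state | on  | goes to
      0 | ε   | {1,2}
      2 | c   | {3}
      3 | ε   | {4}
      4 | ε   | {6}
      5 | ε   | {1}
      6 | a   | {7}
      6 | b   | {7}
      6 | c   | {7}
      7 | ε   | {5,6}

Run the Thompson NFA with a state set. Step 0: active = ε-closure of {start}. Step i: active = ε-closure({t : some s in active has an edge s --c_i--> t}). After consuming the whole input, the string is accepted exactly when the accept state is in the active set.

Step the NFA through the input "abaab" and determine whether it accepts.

Answer: REJECT

Steps:
start: ε-closure({0}) = {0,1,2}
'a' @ 1: {}  — dead — no transitions
rest 'baab' ignored (set empty)
end set {} — state 1 not in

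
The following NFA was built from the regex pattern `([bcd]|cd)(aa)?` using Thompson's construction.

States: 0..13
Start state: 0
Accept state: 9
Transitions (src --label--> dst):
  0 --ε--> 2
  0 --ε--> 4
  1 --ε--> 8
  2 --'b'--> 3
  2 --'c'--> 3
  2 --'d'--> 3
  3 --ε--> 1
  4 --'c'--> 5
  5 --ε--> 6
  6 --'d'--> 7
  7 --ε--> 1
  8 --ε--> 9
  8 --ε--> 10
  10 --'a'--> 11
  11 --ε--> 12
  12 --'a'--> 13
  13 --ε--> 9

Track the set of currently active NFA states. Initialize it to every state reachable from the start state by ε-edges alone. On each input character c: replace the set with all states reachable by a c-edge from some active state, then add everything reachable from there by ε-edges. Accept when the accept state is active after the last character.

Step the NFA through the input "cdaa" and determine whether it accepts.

Answer: ACCEPT

Trace:
initial (ε-close {0}): {0,2,4}
'c' @ 1: {1,3,5,6,8,9,10}  ✓accept
'd' @ 2: {1,7,8,9,10}  ✓accept
'a' @ 3: {11,12}
'a' @ 4: {9,13}  ✓accept
end set {9,13} — state 9 in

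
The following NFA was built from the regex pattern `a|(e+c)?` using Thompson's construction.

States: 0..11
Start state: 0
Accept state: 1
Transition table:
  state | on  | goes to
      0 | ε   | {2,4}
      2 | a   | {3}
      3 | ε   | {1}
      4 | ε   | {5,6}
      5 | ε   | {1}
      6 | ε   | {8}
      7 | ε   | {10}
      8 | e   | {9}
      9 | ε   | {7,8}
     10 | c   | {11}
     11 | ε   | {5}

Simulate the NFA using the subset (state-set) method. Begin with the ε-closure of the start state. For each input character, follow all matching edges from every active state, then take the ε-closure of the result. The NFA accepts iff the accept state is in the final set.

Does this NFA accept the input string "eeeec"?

Answer: ACCEPT

Trace:
start: ε-closure({0}) = {0,1,2,4,5,6,8}
'e' @ 1: {7,8,9,10}
'e' @ 2: {7,8,9,10}
'e' @ 3: {7,8,9,10}
'e' @ 4: {7,8,9,10}
'c' @ 5: {1,5,11}  ✓accept
after full input: {1,5,11}  (accept=1 in)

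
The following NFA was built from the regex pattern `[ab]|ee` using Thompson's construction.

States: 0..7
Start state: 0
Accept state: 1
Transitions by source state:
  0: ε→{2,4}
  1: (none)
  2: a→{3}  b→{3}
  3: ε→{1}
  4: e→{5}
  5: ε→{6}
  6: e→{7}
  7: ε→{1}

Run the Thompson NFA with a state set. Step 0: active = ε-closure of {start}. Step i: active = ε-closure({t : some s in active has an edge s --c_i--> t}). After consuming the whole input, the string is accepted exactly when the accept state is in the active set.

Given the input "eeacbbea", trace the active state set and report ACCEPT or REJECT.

Answer: REJECT

Trace:
S₀ = ε-closure({0}) = {0,2,4}
'e' @ 1: {5,6}
'e' @ 2: {1,7}  (accept∈set)
'a' @ 3: {}  — state set empty
rest 'cbbea' ignored (set empty)
final: {}; accept 1 not in set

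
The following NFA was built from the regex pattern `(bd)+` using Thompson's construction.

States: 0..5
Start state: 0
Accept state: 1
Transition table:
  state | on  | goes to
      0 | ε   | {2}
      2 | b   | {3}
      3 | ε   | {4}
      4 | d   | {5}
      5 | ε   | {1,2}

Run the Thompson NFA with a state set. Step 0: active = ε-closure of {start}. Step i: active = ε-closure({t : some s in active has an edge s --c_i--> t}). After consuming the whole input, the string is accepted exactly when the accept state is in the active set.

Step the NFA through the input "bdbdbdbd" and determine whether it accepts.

Answer: ACCEPT

Trace:
start: ε-closure({0}) = {0,2}
'b' @ 1: {3,4}
'd' @ 2: {1,2,5}  (accept∈set)
'b' @ 3: {3,4}
'd' @ 4: {1,2,5}  (accept∈set)
'b' @ 5: {3,4}
'd' @ 6: {1,2,5}  (accept∈set)
'b' @ 7: {3,4}
'd' @ 8: {1,2,5}  (accept∈set)
end set {1,2,5} — state 1 in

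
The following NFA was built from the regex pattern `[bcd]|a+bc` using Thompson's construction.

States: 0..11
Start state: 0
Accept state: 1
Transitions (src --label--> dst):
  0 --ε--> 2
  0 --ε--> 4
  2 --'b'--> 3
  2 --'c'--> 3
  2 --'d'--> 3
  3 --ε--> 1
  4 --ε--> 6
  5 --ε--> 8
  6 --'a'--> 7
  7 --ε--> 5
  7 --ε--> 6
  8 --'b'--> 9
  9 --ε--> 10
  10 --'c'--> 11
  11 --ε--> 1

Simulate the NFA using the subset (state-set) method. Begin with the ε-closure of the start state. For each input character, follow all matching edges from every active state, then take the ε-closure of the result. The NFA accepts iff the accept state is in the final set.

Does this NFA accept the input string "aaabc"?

Answer: ACCEPT

Trace:
S₀ = ε-closure({0}) = {0,2,4,6}
'a' @ 1: {5,6,7,8}
'a' @ 2: {5,6,7,8}
'a' @ 3: {5,6,7,8}
'b' @ 4: {9,10}
'c' @ 5: {1,11}  (accept∈set)
final: {1,11}; accept 1 in set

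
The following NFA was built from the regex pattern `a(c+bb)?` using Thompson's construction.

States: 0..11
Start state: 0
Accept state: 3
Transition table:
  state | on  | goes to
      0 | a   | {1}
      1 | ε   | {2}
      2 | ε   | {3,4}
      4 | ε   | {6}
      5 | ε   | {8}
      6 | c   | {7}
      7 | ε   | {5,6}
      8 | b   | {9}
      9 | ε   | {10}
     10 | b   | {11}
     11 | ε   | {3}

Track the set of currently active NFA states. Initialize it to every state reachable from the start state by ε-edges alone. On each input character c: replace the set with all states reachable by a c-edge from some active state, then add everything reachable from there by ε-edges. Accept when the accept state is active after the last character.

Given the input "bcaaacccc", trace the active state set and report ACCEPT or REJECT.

initial (ε-close {0}): {0}
'b' @ 1: {}  — state set empty
rest 'caaacccc' ignored (set empty)
final: {}; accept 3 not in set

Answer: REJECT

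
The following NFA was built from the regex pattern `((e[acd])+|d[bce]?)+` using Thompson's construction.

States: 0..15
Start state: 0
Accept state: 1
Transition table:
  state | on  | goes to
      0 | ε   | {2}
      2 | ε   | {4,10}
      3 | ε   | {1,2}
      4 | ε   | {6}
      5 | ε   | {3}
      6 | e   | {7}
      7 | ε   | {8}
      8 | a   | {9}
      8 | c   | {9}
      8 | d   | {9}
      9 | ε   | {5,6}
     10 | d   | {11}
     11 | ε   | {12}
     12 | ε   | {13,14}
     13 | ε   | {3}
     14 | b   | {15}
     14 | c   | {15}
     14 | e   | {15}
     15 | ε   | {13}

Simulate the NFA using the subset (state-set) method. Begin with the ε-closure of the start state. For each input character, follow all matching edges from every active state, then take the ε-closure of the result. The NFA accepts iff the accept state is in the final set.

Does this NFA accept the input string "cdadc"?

start: ε-closure({0}) = {0,2,4,6,10}
'c' @ 1: {}  — state set empty
rest 'dadc' ignored (set empty)
after full input: {}  (accept=1 not in)

Answer: REJECT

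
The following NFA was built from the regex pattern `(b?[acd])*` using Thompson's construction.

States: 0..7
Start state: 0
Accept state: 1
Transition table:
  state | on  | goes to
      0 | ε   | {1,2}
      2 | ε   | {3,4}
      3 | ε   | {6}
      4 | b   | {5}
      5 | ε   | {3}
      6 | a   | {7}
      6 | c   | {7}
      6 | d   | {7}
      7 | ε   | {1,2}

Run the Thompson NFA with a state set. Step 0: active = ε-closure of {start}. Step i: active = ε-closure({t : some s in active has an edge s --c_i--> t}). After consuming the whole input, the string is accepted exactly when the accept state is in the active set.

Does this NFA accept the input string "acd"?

Answer: ACCEPT

Derivation:
initial (ε-close {0}): {0,1,2,3,4,6}
'a' @ 1: {1,2,3,4,6,7}  [accepting]
'c' @ 2: {1,2,3,4,6,7}  [accepting]
'd' @ 3: {1,2,3,4,6,7}  [accepting]
final: {1,2,3,4,6,7}; accept 1 in set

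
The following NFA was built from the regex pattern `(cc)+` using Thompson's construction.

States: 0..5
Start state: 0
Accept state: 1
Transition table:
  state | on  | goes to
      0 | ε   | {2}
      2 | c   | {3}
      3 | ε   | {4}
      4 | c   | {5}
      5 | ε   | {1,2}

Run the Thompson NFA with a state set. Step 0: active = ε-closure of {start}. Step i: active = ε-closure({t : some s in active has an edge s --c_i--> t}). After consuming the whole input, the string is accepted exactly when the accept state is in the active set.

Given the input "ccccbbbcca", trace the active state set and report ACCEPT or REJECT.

start: ε-closure({0}) = {0,2}
'c' @ 1: {3,4}
'c' @ 2: {1,2,5}  [accepting]
'c' @ 3: {3,4}
'c' @ 4: {1,2,5}  [accepting]
'b' @ 5: {}  — no active states
rest 'bbcca' ignored (set empty)
after full input: {}  (accept=1 not in)

Answer: REJECT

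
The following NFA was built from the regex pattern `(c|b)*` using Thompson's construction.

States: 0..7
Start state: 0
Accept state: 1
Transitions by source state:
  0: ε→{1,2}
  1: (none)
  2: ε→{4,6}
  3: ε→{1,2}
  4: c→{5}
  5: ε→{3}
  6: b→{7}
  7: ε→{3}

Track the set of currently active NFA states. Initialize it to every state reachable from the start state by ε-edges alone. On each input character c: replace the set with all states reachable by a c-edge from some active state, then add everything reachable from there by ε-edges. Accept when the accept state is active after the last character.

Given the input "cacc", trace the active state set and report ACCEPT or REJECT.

Answer: REJECT

Steps:
S₀ = ε-closure({0}) = {0,1,2,4,6}
'c' @ 1: {1,2,3,4,5,6}  [accepting]
'a' @ 2: {}  — dead — no transitions
rest 'cc' ignored (set empty)
end set {} — state 1 not in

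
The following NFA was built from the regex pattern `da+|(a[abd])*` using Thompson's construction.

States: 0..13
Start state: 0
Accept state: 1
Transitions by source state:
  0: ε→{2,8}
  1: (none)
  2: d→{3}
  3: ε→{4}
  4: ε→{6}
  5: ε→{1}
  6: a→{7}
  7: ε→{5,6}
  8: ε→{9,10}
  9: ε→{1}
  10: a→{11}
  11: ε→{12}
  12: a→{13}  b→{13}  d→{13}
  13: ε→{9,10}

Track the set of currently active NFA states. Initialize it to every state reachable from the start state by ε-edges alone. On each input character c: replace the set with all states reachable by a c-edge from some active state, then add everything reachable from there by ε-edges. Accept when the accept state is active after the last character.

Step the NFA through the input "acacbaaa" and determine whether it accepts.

Answer: REJECT

Steps:
initial (ε-close {0}): {0,1,2,8,9,10}
'a' @ 1: {11,12}
'c' @ 2: {}  — state set empty
rest 'acbaaa' ignored (set empty)
end set {} — state 1 not in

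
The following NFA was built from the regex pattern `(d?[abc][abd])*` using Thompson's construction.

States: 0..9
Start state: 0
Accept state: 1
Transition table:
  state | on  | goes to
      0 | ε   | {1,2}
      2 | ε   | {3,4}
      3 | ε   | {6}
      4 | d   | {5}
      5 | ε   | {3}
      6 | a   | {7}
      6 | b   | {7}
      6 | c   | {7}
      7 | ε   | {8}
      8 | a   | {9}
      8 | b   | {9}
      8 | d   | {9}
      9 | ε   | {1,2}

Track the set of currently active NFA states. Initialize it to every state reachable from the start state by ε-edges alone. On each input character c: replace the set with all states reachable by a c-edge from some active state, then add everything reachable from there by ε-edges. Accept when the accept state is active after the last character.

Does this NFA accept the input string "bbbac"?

Answer: REJECT

Derivation:
initial (ε-close {0}): {0,1,2,3,4,6}
'b' @ 1: {7,8}
'b' @ 2: {1,2,3,4,6,9}  [accepting]
'b' @ 3: {7,8}
'a' @ 4: {1,2,3,4,6,9}  [accepting]
'c' @ 5: {7,8}
end set {7,8} — state 1 not in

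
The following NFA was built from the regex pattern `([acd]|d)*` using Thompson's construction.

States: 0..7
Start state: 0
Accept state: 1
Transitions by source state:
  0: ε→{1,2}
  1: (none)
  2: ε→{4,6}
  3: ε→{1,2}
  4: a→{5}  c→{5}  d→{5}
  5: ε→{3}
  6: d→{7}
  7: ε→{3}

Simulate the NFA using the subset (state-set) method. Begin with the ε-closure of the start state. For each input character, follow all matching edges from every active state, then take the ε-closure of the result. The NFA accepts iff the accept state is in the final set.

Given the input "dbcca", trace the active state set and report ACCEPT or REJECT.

S₀ = ε-closure({0}) = {0,1,2,4,6}
'd' @ 1: {1,2,3,4,5,6,7}  (accept∈set)
'b' @ 2: {}  — dead — no transitions
rest 'cca' ignored (set empty)
final: {}; accept 1 not in set

Answer: REJECT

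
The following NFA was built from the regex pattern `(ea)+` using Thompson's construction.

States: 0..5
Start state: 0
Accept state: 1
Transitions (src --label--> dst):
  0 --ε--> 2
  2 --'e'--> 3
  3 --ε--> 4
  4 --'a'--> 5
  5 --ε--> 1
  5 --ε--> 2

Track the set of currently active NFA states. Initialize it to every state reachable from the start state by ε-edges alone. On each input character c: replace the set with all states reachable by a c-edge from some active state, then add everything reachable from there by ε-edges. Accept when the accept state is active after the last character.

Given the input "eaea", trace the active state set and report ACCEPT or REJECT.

S₀ = ε-closure({0}) = {0,2}
'e' @ 1: {3,4}
'a' @ 2: {1,2,5}  (accept∈set)
'e' @ 3: {3,4}
'a' @ 4: {1,2,5}  (accept∈set)
end set {1,2,5} — state 1 in

Answer: ACCEPT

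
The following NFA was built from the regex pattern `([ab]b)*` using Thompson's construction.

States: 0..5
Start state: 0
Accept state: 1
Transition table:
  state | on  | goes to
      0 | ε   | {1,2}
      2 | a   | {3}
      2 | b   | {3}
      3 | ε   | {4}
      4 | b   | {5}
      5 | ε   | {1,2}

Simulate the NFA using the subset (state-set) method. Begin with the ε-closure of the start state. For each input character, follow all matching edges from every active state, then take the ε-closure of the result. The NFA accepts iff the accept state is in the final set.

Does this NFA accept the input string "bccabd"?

start: ε-closure({0}) = {0,1,2}
'b' @ 1: {3,4}
'c' @ 2: {}  — dead — no transitions
rest 'cabd' ignored (set empty)
after full input: {}  (accept=1 not in)

Answer: REJECT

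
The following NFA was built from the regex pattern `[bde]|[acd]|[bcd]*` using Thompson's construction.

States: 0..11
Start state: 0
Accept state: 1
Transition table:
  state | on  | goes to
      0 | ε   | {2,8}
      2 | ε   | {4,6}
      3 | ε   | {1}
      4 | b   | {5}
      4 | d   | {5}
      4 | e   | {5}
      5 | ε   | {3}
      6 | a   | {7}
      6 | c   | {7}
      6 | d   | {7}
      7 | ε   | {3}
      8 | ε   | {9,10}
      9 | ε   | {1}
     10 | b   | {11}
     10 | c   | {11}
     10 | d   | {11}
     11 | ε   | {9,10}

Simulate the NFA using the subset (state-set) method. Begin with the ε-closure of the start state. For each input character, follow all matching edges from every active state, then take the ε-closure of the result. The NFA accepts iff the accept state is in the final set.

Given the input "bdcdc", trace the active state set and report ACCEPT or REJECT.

S₀ = ε-closure({0}) = {0,1,2,4,6,8,9,10}
'b' @ 1: {1,3,5,9,10,11}  (accept∈set)
'd' @ 2: {1,9,10,11}  (accept∈set)
'c' @ 3: {1,9,10,11}  (accept∈set)
'd' @ 4: {1,9,10,11}  (accept∈set)
'c' @ 5: {1,9,10,11}  (accept∈set)
end set {1,9,10,11} — state 1 in

Answer: ACCEPT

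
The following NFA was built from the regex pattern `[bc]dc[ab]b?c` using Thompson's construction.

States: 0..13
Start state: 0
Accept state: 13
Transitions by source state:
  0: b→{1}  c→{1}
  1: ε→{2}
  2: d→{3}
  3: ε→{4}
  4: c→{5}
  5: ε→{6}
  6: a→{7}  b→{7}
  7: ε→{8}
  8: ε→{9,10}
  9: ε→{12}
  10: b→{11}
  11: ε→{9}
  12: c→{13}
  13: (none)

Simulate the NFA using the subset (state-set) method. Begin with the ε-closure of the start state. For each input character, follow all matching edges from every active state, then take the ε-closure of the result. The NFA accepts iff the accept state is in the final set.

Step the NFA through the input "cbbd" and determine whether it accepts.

S₀ = ε-closure({0}) = {0}
'c' @ 1: {1,2}
'b' @ 2: {}  — state set empty
rest 'bd' ignored (set empty)
after full input: {}  (accept=13 not in)

Answer: REJECT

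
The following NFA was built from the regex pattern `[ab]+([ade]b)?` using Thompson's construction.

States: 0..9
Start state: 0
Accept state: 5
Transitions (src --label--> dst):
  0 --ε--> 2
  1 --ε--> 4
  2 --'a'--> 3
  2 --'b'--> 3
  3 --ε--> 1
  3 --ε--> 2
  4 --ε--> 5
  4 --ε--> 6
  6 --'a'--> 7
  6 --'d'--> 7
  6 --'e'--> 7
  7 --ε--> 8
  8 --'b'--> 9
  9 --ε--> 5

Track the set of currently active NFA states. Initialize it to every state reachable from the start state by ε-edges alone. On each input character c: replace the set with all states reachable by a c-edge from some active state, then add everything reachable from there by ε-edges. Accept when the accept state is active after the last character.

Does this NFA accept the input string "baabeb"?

Answer: ACCEPT

Steps:
initial (ε-close {0}): {0,2}
'b' @ 1: {1,2,3,4,5,6}  (accept∈set)
'a' @ 2: {1,2,3,4,5,6,7,8}  (accept∈set)
'a' @ 3: {1,2,3,4,5,6,7,8}  (accept∈set)
'b' @ 4: {1,2,3,4,5,6,9}  (accept∈set)
'e' @ 5: {7,8}
'b' @ 6: {5,9}  (accept∈set)
after full input: {5,9}  (accept=5 in)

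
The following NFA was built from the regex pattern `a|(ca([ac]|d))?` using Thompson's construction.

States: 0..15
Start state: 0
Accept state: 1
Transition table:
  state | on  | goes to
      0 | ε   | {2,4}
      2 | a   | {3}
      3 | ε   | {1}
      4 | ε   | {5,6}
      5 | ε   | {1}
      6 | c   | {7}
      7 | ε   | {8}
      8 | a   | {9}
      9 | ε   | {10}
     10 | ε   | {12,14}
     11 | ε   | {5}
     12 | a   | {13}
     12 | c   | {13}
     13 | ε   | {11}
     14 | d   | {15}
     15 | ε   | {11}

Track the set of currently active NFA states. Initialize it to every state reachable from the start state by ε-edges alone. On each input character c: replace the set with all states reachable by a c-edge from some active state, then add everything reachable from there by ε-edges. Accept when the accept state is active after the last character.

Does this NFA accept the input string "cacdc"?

Answer: REJECT

Steps:
start: ε-closure({0}) = {0,1,2,4,5,6}
'c' @ 1: {7,8}
'a' @ 2: {9,10,12,14}
'c' @ 3: {1,5,11,13}  [accepting]
'd' @ 4: {}  — dead — no transitions
rest 'c' ignored (set empty)
end set {} — state 1 not in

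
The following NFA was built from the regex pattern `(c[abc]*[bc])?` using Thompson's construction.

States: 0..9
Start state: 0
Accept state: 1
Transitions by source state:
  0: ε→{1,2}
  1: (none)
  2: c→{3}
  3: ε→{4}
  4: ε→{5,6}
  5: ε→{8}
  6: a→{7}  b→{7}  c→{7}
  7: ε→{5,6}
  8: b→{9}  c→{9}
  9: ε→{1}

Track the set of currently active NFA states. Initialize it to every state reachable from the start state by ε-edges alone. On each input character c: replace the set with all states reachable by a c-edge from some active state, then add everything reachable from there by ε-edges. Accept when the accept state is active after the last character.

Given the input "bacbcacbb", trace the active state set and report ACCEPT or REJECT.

initial (ε-close {0}): {0,1,2}
'b' @ 1: {}  — no active states
rest 'acbcacbb' ignored (set empty)
after full input: {}  (accept=1 not in)

Answer: REJECT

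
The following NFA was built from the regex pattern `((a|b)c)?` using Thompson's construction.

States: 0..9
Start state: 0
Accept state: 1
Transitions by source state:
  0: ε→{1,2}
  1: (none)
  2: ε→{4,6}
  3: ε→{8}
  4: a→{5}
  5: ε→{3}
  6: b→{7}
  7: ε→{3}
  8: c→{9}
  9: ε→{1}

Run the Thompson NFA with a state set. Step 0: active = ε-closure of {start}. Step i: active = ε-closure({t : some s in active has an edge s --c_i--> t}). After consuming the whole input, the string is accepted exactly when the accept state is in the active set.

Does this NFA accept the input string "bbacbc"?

start: ε-closure({0}) = {0,1,2,4,6}
'b' @ 1: {3,7,8}
'b' @ 2: {}  — dead — no transitions
rest 'acbc' ignored (set empty)
after full input: {}  (accept=1 not in)

Answer: REJECT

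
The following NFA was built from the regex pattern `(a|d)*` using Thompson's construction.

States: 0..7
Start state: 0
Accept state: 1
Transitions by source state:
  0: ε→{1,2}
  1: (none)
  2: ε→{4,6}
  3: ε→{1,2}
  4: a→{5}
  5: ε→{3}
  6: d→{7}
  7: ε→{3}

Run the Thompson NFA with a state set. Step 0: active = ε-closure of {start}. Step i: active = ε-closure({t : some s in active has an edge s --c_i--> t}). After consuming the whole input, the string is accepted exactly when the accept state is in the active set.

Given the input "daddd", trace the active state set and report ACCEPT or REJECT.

initial (ε-close {0}): {0,1,2,4,6}
'd' @ 1: {1,2,3,4,6,7}  ✓accept
'a' @ 2: {1,2,3,4,5,6}  ✓accept
'd' @ 3: {1,2,3,4,6,7}  ✓accept
'd' @ 4: {1,2,3,4,6,7}  ✓accept
'd' @ 5: {1,2,3,4,6,7}  ✓accept
end set {1,2,3,4,6,7} — state 1 in

Answer: ACCEPT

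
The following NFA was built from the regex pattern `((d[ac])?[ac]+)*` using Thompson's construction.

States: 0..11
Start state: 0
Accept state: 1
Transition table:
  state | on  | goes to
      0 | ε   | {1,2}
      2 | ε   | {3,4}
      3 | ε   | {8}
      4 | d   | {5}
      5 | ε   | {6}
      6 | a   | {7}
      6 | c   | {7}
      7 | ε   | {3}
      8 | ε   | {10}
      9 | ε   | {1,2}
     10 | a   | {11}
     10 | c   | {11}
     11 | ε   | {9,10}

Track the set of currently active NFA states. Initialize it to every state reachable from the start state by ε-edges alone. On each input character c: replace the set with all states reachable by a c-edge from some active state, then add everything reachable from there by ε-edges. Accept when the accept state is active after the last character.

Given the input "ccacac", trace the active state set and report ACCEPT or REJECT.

Answer: ACCEPT

Derivation:
start: ε-closure({0}) = {0,1,2,3,4,8,10}
'c' @ 1: {1,2,3,4,8,9,10,11}  [accepting]
'c' @ 2: {1,2,3,4,8,9,10,11}  [accepting]
'a' @ 3: {1,2,3,4,8,9,10,11}  [accepting]
'c' @ 4: {1,2,3,4,8,9,10,11}  [accepting]
'a' @ 5: {1,2,3,4,8,9,10,11}  [accepting]
'c' @ 6: {1,2,3,4,8,9,10,11}  [accepting]
after full input: {1,2,3,4,8,9,10,11}  (accept=1 in)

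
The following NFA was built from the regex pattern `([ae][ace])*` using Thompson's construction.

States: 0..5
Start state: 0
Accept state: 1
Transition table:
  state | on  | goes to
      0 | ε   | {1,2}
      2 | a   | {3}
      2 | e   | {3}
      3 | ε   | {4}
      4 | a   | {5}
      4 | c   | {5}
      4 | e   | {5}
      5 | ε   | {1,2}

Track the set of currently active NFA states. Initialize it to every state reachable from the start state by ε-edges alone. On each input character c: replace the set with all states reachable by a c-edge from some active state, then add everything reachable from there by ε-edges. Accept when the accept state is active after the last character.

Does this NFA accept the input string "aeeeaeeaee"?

Answer: ACCEPT

Trace:
initial (ε-close {0}): {0,1,2}
'a' @ 1: {3,4}
'e' @ 2: {1,2,5}  ✓accept
'e' @ 3: {3,4}
'e' @ 4: {1,2,5}  ✓accept
'a' @ 5: {3,4}
'e' @ 6: {1,2,5}  ✓accept
'e' @ 7: {3,4}
'a' @ 8: {1,2,5}  ✓accept
'e' @ 9: {3,4}
'e' @ 10: {1,2,5}  ✓accept
end set {1,2,5} — state 1 in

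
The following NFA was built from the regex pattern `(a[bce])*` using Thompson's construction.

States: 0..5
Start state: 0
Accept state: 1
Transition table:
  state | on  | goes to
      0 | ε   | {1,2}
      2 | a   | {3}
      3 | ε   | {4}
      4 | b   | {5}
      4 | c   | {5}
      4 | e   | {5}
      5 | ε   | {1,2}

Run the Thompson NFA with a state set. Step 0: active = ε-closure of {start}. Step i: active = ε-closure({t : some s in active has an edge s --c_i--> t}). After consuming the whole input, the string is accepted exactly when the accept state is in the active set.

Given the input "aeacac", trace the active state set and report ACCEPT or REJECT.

Answer: ACCEPT

Derivation:
initial (ε-close {0}): {0,1,2}
'a' @ 1: {3,4}
'e' @ 2: {1,2,5}  (accept∈set)
'a' @ 3: {3,4}
'c' @ 4: {1,2,5}  (accept∈set)
'a' @ 5: {3,4}
'c' @ 6: {1,2,5}  (accept∈set)
end set {1,2,5} — state 1 in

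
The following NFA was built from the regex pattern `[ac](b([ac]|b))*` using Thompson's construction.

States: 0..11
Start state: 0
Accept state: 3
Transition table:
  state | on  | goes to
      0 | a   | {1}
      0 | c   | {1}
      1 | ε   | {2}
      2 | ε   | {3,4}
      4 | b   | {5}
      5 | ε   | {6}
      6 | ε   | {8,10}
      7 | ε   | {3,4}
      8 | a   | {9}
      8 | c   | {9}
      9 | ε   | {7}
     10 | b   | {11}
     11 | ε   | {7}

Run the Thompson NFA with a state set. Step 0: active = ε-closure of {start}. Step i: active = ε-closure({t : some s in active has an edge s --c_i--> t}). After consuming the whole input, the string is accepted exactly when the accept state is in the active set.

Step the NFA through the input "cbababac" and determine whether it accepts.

Answer: REJECT

Steps:
initial (ε-close {0}): {0}
'c' @ 1: {1,2,3,4}  (accept∈set)
'b' @ 2: {5,6,8,10}
'a' @ 3: {3,4,7,9}  (accept∈set)
'b' @ 4: {5,6,8,10}
'a' @ 5: {3,4,7,9}  (accept∈set)
'b' @ 6: {5,6,8,10}
'a' @ 7: {3,4,7,9}  (accept∈set)
'c' @ 8: {}  — dead — no transitions
end set {} — state 3 not in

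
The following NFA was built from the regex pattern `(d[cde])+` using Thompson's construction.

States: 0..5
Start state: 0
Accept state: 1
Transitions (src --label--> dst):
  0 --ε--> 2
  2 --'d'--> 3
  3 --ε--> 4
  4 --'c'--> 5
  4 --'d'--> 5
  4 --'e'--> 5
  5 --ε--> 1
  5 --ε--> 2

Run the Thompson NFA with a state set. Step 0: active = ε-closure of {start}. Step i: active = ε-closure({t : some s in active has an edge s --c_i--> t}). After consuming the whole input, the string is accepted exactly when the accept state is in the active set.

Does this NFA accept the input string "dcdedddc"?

Answer: ACCEPT

Derivation:
start: ε-closure({0}) = {0,2}
'd' @ 1: {3,4}
'c' @ 2: {1,2,5}  (accept∈set)
'd' @ 3: {3,4}
'e' @ 4: {1,2,5}  (accept∈set)
'd' @ 5: {3,4}
'd' @ 6: {1,2,5}  (accept∈set)
'd' @ 7: {3,4}
'c' @ 8: {1,2,5}  (accept∈set)
final: {1,2,5}; accept 1 in set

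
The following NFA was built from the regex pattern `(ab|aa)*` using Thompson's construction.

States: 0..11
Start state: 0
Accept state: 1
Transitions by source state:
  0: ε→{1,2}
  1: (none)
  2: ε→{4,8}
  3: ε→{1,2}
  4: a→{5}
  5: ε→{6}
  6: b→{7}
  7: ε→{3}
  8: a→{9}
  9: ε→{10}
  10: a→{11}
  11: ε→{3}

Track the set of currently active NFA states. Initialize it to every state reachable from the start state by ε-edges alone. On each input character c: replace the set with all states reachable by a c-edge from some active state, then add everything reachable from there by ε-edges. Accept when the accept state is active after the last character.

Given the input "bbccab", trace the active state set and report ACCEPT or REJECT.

Answer: REJECT

Derivation:
S₀ = ε-closure({0}) = {0,1,2,4,8}
'b' @ 1: {}  — no active states
rest 'bccab' ignored (set empty)
end set {} — state 1 not in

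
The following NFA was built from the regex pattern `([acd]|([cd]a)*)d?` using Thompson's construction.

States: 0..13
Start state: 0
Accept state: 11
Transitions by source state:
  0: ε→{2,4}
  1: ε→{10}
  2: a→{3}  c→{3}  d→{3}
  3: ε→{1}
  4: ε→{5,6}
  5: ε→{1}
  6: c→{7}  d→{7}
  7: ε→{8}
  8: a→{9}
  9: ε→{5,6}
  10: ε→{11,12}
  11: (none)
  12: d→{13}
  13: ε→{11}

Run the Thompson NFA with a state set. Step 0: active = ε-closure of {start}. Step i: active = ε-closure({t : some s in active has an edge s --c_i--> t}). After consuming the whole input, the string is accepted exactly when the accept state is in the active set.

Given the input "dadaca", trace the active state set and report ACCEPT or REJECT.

S₀ = ε-closure({0}) = {0,1,2,4,5,6,10,11,12}
'd' @ 1: {1,3,7,8,10,11,12,13}  (accept∈set)
'a' @ 2: {1,5,6,9,10,11,12}  (accept∈set)
'd' @ 3: {7,8,11,13}  (accept∈set)
'a' @ 4: {1,5,6,9,10,11,12}  (accept∈set)
'c' @ 5: {7,8}
'a' @ 6: {1,5,6,9,10,11,12}  (accept∈set)
final: {1,5,6,9,10,11,12}; accept 11 in set

Answer: ACCEPT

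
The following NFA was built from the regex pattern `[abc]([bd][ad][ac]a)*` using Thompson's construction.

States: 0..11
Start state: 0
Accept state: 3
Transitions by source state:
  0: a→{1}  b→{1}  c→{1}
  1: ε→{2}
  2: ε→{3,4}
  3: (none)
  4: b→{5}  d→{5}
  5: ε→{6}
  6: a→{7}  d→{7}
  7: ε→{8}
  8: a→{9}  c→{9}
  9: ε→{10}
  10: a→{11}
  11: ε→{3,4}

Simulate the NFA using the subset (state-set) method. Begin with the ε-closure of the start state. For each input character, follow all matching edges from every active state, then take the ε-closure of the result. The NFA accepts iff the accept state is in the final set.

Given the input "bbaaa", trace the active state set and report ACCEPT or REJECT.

Answer: ACCEPT

Derivation:
initial (ε-close {0}): {0}
'b' @ 1: {1,2,3,4}  ✓accept
'b' @ 2: {5,6}
'a' @ 3: {7,8}
'a' @ 4: {9,10}
'a' @ 5: {3,4,11}  ✓accept
after full input: {3,4,11}  (accept=3 in)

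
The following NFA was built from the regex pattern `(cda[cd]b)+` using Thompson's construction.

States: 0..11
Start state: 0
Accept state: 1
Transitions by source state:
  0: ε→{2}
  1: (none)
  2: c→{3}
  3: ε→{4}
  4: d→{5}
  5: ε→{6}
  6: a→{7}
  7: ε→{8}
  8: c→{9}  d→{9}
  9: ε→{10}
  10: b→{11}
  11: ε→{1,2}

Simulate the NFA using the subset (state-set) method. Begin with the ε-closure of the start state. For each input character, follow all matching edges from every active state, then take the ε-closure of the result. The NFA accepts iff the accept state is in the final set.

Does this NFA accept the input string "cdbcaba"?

S₀ = ε-closure({0}) = {0,2}
'c' @ 1: {3,4}
'd' @ 2: {5,6}
'b' @ 3: {}  — no active states
rest 'caba' ignored (set empty)
after full input: {}  (accept=1 not in)

Answer: REJECT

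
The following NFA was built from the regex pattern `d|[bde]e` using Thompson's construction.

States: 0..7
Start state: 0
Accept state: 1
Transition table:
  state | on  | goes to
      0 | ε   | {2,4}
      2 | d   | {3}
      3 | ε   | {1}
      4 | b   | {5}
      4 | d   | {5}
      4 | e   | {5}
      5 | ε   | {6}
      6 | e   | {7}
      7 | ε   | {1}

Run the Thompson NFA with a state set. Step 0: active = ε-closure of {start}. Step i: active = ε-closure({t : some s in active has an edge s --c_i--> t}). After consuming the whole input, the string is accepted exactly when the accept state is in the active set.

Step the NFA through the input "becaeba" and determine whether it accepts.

S₀ = ε-closure({0}) = {0,2,4}
'b' @ 1: {5,6}
'e' @ 2: {1,7}  ✓accept
'c' @ 3: {}  — no active states
rest 'aeba' ignored (set empty)
end set {} — state 1 not in

Answer: REJECT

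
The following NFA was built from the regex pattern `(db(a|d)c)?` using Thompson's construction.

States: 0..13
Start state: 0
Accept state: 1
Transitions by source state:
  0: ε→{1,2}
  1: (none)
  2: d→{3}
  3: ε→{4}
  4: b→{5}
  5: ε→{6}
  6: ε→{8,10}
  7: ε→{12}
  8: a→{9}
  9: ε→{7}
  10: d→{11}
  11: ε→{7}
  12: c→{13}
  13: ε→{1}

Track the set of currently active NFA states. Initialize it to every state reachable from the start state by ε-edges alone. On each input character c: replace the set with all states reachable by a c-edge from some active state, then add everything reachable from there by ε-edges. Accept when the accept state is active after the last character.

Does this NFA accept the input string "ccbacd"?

initial (ε-close {0}): {0,1,2}
'c' @ 1: {}  — dead — no transitions
rest 'cbacd' ignored (set empty)
final: {}; accept 1 not in set

Answer: REJECT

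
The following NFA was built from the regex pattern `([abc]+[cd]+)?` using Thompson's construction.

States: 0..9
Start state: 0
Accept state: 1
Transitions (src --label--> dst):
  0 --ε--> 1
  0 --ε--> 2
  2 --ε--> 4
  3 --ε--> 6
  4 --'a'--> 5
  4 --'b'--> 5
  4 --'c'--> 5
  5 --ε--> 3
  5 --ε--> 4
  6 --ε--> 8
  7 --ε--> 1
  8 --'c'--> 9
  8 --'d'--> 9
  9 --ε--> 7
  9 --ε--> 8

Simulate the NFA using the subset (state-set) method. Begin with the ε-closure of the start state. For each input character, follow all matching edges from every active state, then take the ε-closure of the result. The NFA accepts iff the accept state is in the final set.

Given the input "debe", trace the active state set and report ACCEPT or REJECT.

start: ε-closure({0}) = {0,1,2,4}
'd' @ 1: {}  — no active states
rest 'ebe' ignored (set empty)
final: {}; accept 1 not in set

Answer: REJECT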